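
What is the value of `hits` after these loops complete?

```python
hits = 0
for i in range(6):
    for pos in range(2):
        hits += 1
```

6 * 2 = 12
`hits` takes the values: 0 → 1 → 2 → 3 → 4 → 5 → 6 → 7 → 8 → 9 → 10 → 11 → 12

Answer: 12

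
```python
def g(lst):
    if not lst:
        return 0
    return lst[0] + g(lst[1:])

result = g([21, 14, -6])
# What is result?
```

21 + 14 + (-6) + 0 = 29

Answer: 29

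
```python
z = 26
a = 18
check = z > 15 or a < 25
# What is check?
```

Trace:
`z = 26` → z = 26
`a = 18` → a = 18
`check = z > 15 or a < 25` → check = True
So check = True

Answer: True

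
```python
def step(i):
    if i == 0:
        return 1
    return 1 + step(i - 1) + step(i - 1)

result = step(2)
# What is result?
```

step(i) = 1 + 2·step(i-1), step(0)=1. Closed form: (1+1)·2^2 - 1 = 7.

Answer: 7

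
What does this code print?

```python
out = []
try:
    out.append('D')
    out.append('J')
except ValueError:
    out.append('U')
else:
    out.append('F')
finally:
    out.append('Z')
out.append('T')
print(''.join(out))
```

Execution trace: 'D' (try body) → 'J' (try body, no exception) → 'F' (else) → 'Z' (finally) → 'T' (after the try/except). Output: DJFZT

Answer: DJFZT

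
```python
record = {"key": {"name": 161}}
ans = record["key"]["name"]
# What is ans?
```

Trace:
`record = {"key": {"name": 161}}` → record = {'key': {'name': 161}}
`ans = record["key"]["name"]` → ans = 161
So ans = 161

Answer: 161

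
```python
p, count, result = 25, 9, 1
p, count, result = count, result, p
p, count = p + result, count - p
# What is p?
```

Trace:
`p, count, result = 25, 9, 1` → p = 25; count = 9; result = 1
`p, count, result = count, result, p` → p = 9; count = 1; result = 25
`p, count = p + result, count - p` → p = 34; count = -8
So p = 34

Answer: 34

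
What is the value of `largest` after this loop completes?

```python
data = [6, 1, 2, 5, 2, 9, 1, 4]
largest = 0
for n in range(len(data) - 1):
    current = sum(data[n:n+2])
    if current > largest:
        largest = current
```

Max sum of 2-element window in [6, 1, 2, 5, 2, 9, 1, 4]
`largest` takes the values: 0 → 7 → 11

Answer: 11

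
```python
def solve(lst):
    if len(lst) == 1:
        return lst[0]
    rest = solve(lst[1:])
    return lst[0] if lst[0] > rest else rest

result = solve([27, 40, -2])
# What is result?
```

Recursive max over [27, 40, -2] = 40

Answer: 40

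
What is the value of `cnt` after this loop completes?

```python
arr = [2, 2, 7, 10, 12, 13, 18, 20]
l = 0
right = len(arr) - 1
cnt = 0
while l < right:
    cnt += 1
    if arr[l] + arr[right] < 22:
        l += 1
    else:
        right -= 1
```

Steps to find pair summing to 22
`cnt` takes the values: 0 → 1 → 2 → 3 → 4 → 5 → 6 → 7

Answer: 7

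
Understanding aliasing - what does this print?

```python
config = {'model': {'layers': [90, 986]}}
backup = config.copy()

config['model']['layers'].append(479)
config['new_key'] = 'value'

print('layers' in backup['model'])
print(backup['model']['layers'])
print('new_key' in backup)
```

Key concept: shallow copy gotcha with nested dict.
Step by step:
`config = {'model': {'layers': [90, 986]}}` → config = {'model': {'layers': [90, 986]}}
`backup = config.copy()` → backup = {'model': {'layers': [90, 986]}}
`config['model']['layers'].append(479)` → config = {'model': {'layers': [90, 986, 479]}}; backup = {'model': {'layers': [90, 986, 479]}}
`config['new_key'] = 'value'` → config = {'model': {'layers': [90, 986, 479]}, 'new_key': 'value'}
`print('layers' in backup['model'])` → prints True
`print(backup['model']['layers'])` → prints [90, 986, 479]
`print('new_key' in backup)` → prints False

Answer:
True
[90, 986, 479]
False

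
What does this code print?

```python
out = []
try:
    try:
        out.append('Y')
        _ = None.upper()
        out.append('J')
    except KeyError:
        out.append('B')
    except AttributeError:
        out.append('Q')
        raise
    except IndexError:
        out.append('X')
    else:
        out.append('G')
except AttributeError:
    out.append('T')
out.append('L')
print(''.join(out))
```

Execution trace: 'Y' (inner try body) → 'Q' (inner except AttributeError) → 'T' (outer except AttributeError) → 'L' (after the try/except). Output: YQTL

Answer: YQTL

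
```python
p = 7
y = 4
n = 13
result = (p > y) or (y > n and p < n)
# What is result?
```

Trace:
`p = 7` → p = 7
`y = 4` → y = 4
`n = 13` → n = 13
`result = (p > y) or (y > n and p < n)` → result = True
So result = True

Answer: True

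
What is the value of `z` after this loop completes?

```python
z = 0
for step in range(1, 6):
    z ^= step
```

XOR of 1 to 5
`z` takes the values: 0 → 1 → 3 → 0 → 4 → 1

Answer: 1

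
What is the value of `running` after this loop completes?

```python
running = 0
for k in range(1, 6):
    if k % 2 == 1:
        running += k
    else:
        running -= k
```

Add odd, subtract even
`running` takes the values: 0 → 1 → -1 → 2 → -2 → 3

Answer: 3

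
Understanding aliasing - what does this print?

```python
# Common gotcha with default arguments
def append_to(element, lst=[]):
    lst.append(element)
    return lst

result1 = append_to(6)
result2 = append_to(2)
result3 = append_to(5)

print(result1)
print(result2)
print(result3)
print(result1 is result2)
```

Key concept: mutable default argument gotcha.
Step by step:
`result1 = append_to(6)` → result1 = [6]
`result2 = append_to(2)` → result1 = [6, 2] (same object as result2); result2 = [6, 2] (same object as result1)
`result3 = append_to(5)` → result1 = [6, 2, 5] (same object as result2, result3); result2 = [6, 2, 5] (same object as result1, result3); result3 = [6, 2, 5] (same object as result1, result2)
`print(result1)` → prints [6, 2, 5]
`print(result2)` → prints [6, 2, 5]
`print(result3)` → prints [6, 2, 5]
`print(result1 is result2)` → prints True

Answer:
[6, 2, 5]
[6, 2, 5]
[6, 2, 5]
True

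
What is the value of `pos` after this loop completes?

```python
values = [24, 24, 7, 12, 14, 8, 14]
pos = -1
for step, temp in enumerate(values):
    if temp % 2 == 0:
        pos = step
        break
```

First even number index in [24, 24, 7, 12, 14, 8, 14]
`pos` takes the values: -1 → 0

Answer: 0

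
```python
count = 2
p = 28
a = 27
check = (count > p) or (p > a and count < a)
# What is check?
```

Trace:
`count = 2` → count = 2
`p = 28` → p = 28
`a = 27` → a = 27
`check = (count > p) or (p > a and count < a)` → check = True
So check = True

Answer: True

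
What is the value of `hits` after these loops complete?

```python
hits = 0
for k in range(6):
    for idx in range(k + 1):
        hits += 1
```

Triangle: 1 + 2 + ... + 6
`hits` takes the values: 0 → 1 → 2 → 3 → 4 → 5 → 6 → 7 → 8 → 9 → 10 → 11 → 12 → 13 → 14 → 15 → 16 → 17 → 18 → 19 → 20 → 21

Answer: 21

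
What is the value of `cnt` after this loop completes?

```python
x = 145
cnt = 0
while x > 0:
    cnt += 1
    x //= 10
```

Count digits by repeated division by 10
`cnt` takes the values: 0 → 1 → 2 → 3

Answer: 3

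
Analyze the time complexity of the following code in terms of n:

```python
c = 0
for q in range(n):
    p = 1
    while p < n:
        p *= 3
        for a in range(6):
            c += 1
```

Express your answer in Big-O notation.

Each loop level contributes: n × log n × 1. Multiplying the contributions gives O(n log n).

Answer: O(n log n)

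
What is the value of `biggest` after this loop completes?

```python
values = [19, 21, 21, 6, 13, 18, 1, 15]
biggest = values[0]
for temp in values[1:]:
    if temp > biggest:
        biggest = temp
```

Maximum of [19, 21, 21, 6, 13, 18, 1, 15]
`biggest` takes the values: 19 → 21

Answer: 21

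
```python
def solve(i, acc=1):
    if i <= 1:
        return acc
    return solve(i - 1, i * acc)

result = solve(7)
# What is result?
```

Accumulator trace (n, acc): (7, 1) -> (6, 7) -> (5, 42) -> (4, 210) -> (3, 840) -> (2, 2520) -> (1, 5040) -> return 5040

Answer: 5040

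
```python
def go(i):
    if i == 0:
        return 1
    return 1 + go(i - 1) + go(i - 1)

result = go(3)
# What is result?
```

go(i) = 1 + 2·go(i-1), go(0)=1. Closed form: (1+1)·2^3 - 1 = 15.

Answer: 15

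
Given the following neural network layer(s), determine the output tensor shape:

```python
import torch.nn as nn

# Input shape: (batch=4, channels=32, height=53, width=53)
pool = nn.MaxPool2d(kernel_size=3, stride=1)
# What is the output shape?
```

Input: (4, 32, 53, 53) -> Output: (4, 32, 51, 51)

Answer: (4, 32, 51, 51)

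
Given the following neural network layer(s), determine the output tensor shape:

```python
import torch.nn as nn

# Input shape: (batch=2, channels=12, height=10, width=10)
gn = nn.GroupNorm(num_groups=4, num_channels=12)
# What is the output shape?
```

Input: (2, 12, 10, 10) -> Output: (2, 12, 10, 10)

Answer: (2, 12, 10, 10)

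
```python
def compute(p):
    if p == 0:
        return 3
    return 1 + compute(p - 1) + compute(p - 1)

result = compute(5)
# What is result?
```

compute(p) = 1 + 2·compute(p-1), compute(0)=3. Closed form: (3+1)·2^5 - 1 = 127.

Answer: 127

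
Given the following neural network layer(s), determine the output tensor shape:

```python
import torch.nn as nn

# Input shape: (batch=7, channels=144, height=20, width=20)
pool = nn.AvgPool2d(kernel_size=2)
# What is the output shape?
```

Input: (7, 144, 20, 20) -> Output: (7, 144, 10, 10)

Answer: (7, 144, 10, 10)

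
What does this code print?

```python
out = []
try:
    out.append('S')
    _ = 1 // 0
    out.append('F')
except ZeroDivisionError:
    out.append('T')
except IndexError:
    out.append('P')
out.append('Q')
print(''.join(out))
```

Execution trace: 'S' (try body) → 'T' (except ZeroDivisionError) → 'Q' (after the try/except). Output: STQ

Answer: STQ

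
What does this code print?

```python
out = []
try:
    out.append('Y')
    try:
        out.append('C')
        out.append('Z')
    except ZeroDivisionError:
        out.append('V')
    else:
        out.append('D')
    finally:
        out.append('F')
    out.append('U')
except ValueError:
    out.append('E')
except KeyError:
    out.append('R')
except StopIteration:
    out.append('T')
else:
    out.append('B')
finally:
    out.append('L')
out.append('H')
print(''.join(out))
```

Execution trace: 'Y' (try body) → 'C' (inner try body) → 'Z' (inner try body, no exception) → 'D' (inner else) → 'F' (inner finally) → 'U' (try body, no exception) → 'B' (else) → 'L' (finally) → 'H' (after the try/except). Output: YCZDFUBLH

Answer: YCZDFUBLH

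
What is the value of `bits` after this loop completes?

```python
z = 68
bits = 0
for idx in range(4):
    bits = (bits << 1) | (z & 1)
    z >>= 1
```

Reverse lowest 4 bits of 68
`bits` takes the values: 0 → 1 → 2

Answer: 2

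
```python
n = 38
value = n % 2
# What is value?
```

Trace:
`n = 38` → n = 38
`value = n % 2` → value = 0
So value = 0

Answer: 0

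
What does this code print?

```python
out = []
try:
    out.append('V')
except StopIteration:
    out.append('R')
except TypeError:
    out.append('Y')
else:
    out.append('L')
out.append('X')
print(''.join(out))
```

Execution trace: 'V' (try body, no exception) → 'L' (else) → 'X' (after the try/except). Output: VLX

Answer: VLX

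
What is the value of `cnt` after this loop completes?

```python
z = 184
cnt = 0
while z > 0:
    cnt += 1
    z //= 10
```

Count digits by repeated division by 10
`cnt` takes the values: 0 → 1 → 2 → 3

Answer: 3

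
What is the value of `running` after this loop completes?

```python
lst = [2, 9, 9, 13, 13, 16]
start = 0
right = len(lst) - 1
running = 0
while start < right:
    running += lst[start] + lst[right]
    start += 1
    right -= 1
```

Sum of pairs from ends
`running` takes the values: 0 → 18 → 40 → 62

Answer: 62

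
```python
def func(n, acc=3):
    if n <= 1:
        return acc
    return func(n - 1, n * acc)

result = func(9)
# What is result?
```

Accumulator trace (n, acc): (9, 3) -> (8, 27) -> (7, 216) -> (6, 1512) -> (5, 9072) -> (4, 45360) -> (3, 181440) -> (2, 544320) -> (1, 1088640) -> return 1088640

Answer: 1088640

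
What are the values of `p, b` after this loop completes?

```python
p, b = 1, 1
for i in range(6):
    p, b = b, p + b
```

Fibonacci: after 6 iterations
`p, b` takes the values: (1, 1) → (1, 2) → (2, 3) → (3, 5) → (5, 8) → (8, 13) → (13, 21)

Answer: 13, 21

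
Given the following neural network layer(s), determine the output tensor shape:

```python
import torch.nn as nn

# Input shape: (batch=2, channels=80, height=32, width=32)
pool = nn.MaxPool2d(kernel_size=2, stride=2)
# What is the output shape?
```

Input: (2, 80, 32, 32) -> Output: (2, 80, 16, 16)

Answer: (2, 80, 16, 16)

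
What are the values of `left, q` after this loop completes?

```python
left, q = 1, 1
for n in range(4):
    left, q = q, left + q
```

Fibonacci: after 4 iterations
`left, q` takes the values: (1, 1) → (1, 2) → (2, 3) → (3, 5) → (5, 8)

Answer: 5, 8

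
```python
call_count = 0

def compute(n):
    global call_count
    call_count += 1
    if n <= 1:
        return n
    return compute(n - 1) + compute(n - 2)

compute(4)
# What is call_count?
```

Calls(n) = 1 + Calls(n-1) + Calls(n-2); Calls(0)=Calls(1)=1. For n=4 this gives 9.

Answer: 9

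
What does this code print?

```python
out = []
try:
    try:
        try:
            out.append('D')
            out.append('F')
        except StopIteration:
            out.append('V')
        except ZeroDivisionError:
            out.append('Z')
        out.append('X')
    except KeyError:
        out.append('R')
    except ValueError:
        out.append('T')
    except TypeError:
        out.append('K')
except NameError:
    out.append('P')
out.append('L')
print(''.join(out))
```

Execution trace: 'D' (inner try body) → 'F' (inner try body, no exception) → 'X' (try body, no exception) → 'L' (after the try/except). Output: DFXL

Answer: DFXL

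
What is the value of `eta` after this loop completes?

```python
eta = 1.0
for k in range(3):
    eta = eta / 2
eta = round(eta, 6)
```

Halving LR 3 times: 1 / 2^3
`eta` takes the values: 1.0 → 0.5 → 0.25 → 0.125

Answer: 0.125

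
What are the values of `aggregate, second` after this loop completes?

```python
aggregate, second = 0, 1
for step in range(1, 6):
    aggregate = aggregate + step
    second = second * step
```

Sum and factorial of 1 to 5
`aggregate, second` takes the values: (0, 1) → (1, 1) → (3, 1) → (3, 2) → (6, 2) → (6, 6) → (10, 6) → (10, 24) → (15, 24) → (15, 120)

Answer: 15, 120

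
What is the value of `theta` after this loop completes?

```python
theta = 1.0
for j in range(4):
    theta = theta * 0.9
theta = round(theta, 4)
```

Exponential decay: 1.0 * 0.9^4
`theta` takes the values: 1.0 → 0.9 → 0.81 → 0.729 → 0.6561

Answer: 0.6561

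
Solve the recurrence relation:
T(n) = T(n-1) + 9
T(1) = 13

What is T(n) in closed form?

Unrolling: T(n) = T(1) + 9·(n-1) = 13 + 9(n-1) = 9n + 4.

Answer: T(n) = 9n + 4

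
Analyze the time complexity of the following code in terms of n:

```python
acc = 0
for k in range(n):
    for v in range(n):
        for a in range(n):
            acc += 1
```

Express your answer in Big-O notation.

Each loop level contributes: n × n × n. Multiplying the contributions gives O(n^3).

Answer: O(n^3)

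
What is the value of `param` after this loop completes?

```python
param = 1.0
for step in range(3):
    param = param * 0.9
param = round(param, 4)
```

Exponential decay: 1.0 * 0.9^3
`param` takes the values: 1.0 → 0.9 → 0.81 → 0.729

Answer: 0.729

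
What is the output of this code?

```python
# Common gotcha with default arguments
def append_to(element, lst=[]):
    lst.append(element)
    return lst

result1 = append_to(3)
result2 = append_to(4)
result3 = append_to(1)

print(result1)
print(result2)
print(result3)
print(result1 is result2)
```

Key concept: mutable default argument gotcha.
Step by step:
`result1 = append_to(3)` → result1 = [3]
`result2 = append_to(4)` → result1 = [3, 4] (same object as result2); result2 = [3, 4] (same object as result1)
`result3 = append_to(1)` → result1 = [3, 4, 1] (same object as result2, result3); result2 = [3, 4, 1] (same object as result1, result3); result3 = [3, 4, 1] (same object as result1, result2)
`print(result1)` → prints [3, 4, 1]
`print(result2)` → prints [3, 4, 1]
`print(result3)` → prints [3, 4, 1]
`print(result1 is result2)` → prints True

Answer:
[3, 4, 1]
[3, 4, 1]
[3, 4, 1]
True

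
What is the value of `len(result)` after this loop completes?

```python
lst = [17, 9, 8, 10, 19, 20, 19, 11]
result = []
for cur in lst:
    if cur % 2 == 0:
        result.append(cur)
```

Count even numbers in [17, 9, 8, 10, 19, 20, 19, 11]
`result` takes the values: [] → [8] → [8, 10] → [8, 10, 20]
So `len(result)` = 3

Answer: 3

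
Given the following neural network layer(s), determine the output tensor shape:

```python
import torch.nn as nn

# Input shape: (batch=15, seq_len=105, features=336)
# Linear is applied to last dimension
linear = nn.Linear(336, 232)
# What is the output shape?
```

Input: (15, 105, 336) -> Output: (15, 105, 232)

Answer: (15, 105, 232)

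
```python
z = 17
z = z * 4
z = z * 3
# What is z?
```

Trace:
`z = 17` → z = 17
`z = z * 4` → z = 68
`z = z * 3` → z = 204
So z = 204

Answer: 204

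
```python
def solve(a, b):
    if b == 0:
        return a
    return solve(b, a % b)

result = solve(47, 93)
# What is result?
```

solve(47, 93) -> solve(93, 47) -> solve(47, 46) -> solve(46, 1) -> solve(1, 0) -> 1

Answer: 1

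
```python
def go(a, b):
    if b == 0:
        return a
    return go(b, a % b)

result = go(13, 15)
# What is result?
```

go(13, 15) -> go(15, 13) -> go(13, 2) -> go(2, 1) -> go(1, 0) -> 1

Answer: 1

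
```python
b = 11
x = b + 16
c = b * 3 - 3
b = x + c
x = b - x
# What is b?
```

Trace:
`b = 11` → b = 11
`x = b + 16` → x = 27
`c = b * 3 - 3` → c = 30
`b = x + c` → b = 57
`x = b - x` → x = 30
So b = 57

Answer: 57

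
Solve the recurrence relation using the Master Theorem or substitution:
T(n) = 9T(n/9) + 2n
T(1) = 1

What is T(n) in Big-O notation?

By Master Theorem: a=9, b=9, f(n)=2n. Since log_9(9) = 1 and f(n) = Θ(n^1), Case 2 applies. T(n) = O(n log n).

Answer: O(n log n)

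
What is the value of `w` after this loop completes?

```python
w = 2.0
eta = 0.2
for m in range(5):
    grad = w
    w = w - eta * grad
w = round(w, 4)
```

Gradient descent: w = 2.0 * (1 - 0.2)^5
`w` takes the values: 2.0 → 1.6 → 1.28 → 1.024 → 0.8192 → 0.65536 → 0.6554

Answer: 0.6554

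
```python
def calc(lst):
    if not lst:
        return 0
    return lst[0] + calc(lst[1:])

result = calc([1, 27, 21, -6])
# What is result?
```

1 + 27 + 21 + (-6) + 0 = 43

Answer: 43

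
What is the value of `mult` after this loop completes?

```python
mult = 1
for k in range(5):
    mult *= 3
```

3^5 = 243
`mult` takes the values: 1 → 3 → 9 → 27 → 81 → 243

Answer: 243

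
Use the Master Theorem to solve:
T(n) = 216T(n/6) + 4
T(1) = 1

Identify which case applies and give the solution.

a=216, b=6, f(n)=4. log_6(216) = 3. Since c=0 < 3, Case 1 applies: T(n) = Θ(n^log_b(a)) = O(n^3).

Answer: O(n^3) - Case 1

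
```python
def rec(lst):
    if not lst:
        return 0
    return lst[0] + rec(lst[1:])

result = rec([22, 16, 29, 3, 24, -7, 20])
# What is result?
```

22 + 16 + 29 + 3 + 24 + (-7) + 20 + 0 = 107

Answer: 107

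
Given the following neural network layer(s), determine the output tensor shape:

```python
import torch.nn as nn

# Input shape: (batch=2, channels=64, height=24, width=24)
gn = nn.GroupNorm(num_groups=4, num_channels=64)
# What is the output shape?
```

Input: (2, 64, 24, 24) -> Output: (2, 64, 24, 24)

Answer: (2, 64, 24, 24)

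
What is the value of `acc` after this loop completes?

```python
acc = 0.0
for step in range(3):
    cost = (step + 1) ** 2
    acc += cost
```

Sum of squared losses 1² + 2² + ... + 3²
`acc` takes the values: 0.0 → 1.0 → 5.0 → 14.0

Answer: 14.0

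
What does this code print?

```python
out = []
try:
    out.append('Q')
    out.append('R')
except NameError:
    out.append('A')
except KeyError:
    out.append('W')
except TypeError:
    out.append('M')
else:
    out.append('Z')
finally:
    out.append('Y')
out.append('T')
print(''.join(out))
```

Execution trace: 'Q' (try body) → 'R' (try body, no exception) → 'Z' (else) → 'Y' (finally) → 'T' (after the try/except). Output: QRZYT

Answer: QRZYT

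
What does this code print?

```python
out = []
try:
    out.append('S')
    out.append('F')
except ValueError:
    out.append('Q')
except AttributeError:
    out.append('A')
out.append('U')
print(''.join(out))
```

Execution trace: 'S' (try body) → 'F' (try body, no exception) → 'U' (after the try/except). Output: SFU

Answer: SFU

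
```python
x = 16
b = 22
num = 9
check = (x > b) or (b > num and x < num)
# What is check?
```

Trace:
`x = 16` → x = 16
`b = 22` → b = 22
`num = 9` → num = 9
`check = (x > b) or (b > num and x < num)` → check = False
So check = False

Answer: False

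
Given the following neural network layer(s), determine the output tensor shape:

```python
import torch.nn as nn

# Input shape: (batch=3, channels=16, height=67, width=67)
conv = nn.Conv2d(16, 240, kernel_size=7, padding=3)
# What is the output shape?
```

Input: (3, 16, 67, 67) -> Output: (3, 240, 67, 67)

Answer: (3, 240, 67, 67)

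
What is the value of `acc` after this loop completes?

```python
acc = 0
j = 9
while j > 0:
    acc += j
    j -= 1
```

Sum 9 down to 1
`acc` takes the values: 0 → 9 → 17 → 24 → 30 → 35 → 39 → 42 → 44 → 45

Answer: 45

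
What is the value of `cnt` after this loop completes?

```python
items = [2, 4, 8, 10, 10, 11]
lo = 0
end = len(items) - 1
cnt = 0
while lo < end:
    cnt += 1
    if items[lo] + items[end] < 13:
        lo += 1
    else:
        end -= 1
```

Steps to find pair summing to 13
`cnt` takes the values: 0 → 1 → 2 → 3 → 4 → 5

Answer: 5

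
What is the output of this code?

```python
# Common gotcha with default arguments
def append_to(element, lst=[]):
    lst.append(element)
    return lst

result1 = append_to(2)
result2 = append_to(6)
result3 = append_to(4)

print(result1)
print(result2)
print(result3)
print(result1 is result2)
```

Key concept: mutable default argument gotcha.
Step by step:
`result1 = append_to(2)` → result1 = [2]
`result2 = append_to(6)` → result1 = [2, 6] (same object as result2); result2 = [2, 6] (same object as result1)
`result3 = append_to(4)` → result1 = [2, 6, 4] (same object as result2, result3); result2 = [2, 6, 4] (same object as result1, result3); result3 = [2, 6, 4] (same object as result1, result2)
`print(result1)` → prints [2, 6, 4]
`print(result2)` → prints [2, 6, 4]
`print(result3)` → prints [2, 6, 4]
`print(result1 is result2)` → prints True

Answer:
[2, 6, 4]
[2, 6, 4]
[2, 6, 4]
True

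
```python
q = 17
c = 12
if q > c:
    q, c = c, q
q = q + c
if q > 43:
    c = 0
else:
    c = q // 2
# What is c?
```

Trace:
`q = 17` → q = 17
`c = 12` → c = 12
`if q > c: ...` → q > c is True → q = 12; c = 17
`q = q + c` → q = 29
`if q > 43: ...` → q > 43 is False, take else branch → c = 14
So c = 14

Answer: 14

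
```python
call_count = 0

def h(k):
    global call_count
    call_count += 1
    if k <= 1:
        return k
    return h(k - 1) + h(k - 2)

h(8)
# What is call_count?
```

Calls(k) = 1 + Calls(k-1) + Calls(k-2); Calls(0)=Calls(1)=1. For k=8 this gives 67.

Answer: 67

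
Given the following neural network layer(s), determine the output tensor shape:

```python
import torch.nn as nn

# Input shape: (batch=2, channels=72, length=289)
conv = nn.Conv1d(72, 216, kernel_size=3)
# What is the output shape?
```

Input: (2, 72, 289) -> Output: (2, 216, 287)

Answer: (2, 216, 287)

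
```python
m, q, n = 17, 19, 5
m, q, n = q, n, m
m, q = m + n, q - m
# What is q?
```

Trace:
`m, q, n = 17, 19, 5` → m = 17; q = 19; n = 5
`m, q, n = q, n, m` → m = 19; q = 5; n = 17
`m, q = m + n, q - m` → m = 36; q = -14
So q = -14

Answer: -14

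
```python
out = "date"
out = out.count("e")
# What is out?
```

Trace:
`out = "date"` → out = 'date'
`out = out.count("e")` → out = 1
So out = 1

Answer: 1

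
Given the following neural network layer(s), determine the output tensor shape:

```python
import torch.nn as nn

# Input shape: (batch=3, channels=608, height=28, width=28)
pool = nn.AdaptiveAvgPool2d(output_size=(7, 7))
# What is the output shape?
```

Input: (3, 608, 28, 28) -> Output: (3, 608, 7, 7)

Answer: (3, 608, 7, 7)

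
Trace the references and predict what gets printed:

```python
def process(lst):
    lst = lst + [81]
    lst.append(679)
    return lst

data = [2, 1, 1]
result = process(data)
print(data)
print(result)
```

Key concept: rebinding parameter vs mutation.
Step by step:
`data = [2, 1, 1]` → data = [2, 1, 1]
`result = process(data)` → result = [2, 1, 1, 81, 679]
`print(data)` → prints [2, 1, 1]
`print(result)` → prints [2, 1, 1, 81, 679]

Answer:
[2, 1, 1]
[2, 1, 1, 81, 679]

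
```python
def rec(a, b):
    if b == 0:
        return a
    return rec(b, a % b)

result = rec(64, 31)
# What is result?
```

rec(64, 31) -> rec(31, 2) -> rec(2, 1) -> rec(1, 0) -> 1

Answer: 1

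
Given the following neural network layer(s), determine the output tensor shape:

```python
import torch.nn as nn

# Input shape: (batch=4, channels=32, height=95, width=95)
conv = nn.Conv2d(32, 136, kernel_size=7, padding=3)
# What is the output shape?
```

Input: (4, 32, 95, 95) -> Output: (4, 136, 95, 95)

Answer: (4, 136, 95, 95)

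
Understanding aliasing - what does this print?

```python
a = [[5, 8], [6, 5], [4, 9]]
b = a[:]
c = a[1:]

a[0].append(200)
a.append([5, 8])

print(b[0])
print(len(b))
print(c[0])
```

Key concept: slice with nested mutation.
Step by step:
`a = [[5, 8], [6, 5], [4, 9]]` → a = [[5, 8], [6, 5], [4, 9]]
`b = a[:]` → b = [[5, 8], [6, 5], [4, 9]]
`c = a[1:]` → c = [[6, 5], [4, 9]]
`a[0].append(200)` → a = [[5, 8, 200], [6, 5], [4, 9]]; b = [[5, 8, 200], [6, 5], [4, 9]]
`a.append([5, 8])` → a = [[5, 8, 200], [6, 5], [4, 9], [5, 8]]
`print(b[0])` → prints [5, 8, 200]
`print(len(b))` → prints 3
`print(c[0])` → prints [6, 5]

Answer:
[5, 8, 200]
3
[6, 5]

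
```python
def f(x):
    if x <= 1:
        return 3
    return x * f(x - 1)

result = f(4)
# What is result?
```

f(4) = 4 * 3 * 2 * 3 = 72

Answer: 72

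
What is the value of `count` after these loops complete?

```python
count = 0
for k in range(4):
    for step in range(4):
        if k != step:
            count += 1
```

4² - 4 (exclude diagonal)
`count` takes the values: 0 → 1 → 2 → 3 → 4 → 5 → 6 → 7 → 8 → 9 → 10 → 11 → 12

Answer: 12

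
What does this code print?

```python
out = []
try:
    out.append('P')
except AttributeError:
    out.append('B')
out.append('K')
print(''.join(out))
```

Execution trace: 'P' (try body, no exception) → 'K' (after the try/except). Output: PK

Answer: PK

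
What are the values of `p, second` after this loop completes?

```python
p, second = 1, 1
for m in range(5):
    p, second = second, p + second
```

Fibonacci: after 5 iterations
`p, second` takes the values: (1, 1) → (1, 2) → (2, 3) → (3, 5) → (5, 8) → (8, 13)

Answer: 8, 13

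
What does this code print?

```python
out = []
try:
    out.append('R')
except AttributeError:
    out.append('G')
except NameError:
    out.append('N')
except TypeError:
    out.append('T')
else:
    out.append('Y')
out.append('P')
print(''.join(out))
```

Execution trace: 'R' (try body, no exception) → 'Y' (else) → 'P' (after the try/except). Output: RYP

Answer: RYP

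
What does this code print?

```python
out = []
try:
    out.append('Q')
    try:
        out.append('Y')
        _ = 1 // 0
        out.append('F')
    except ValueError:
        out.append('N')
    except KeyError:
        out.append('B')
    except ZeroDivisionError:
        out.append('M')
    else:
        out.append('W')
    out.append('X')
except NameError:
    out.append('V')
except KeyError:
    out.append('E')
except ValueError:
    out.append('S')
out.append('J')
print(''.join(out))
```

Execution trace: 'Q' (try body) → 'Y' (inner try body) → 'M' (inner except ZeroDivisionError) → 'X' (try body, no exception) → 'J' (after the try/except). Output: QYMXJ

Answer: QYMXJ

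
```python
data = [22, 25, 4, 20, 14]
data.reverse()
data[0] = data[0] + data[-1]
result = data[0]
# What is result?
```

Trace:
`data = [22, 25, 4, 20, 14]` → data = [22, 25, 4, 20, 14]
`data.reverse()` → data = [14, 20, 4, 25, 22]
`data[0] = data[0] + data[-1]` → data = [36, 20, 4, 25, 22]
`result = data[0]` → result = 36
So result = 36

Answer: 36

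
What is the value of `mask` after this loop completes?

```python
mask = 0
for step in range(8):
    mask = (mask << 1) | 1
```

Build 8 consecutive 1-bits: 0b11111111
`mask` takes the values: 0 → 1 → 3 → 7 → 15 → 31 → 63 → 127 → 255

Answer: 255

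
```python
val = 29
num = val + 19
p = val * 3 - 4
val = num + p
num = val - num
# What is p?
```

Trace:
`val = 29` → val = 29
`num = val + 19` → num = 48
`p = val * 3 - 4` → p = 83
`val = num + p` → val = 131
`num = val - num` → num = 83
So p = 83

Answer: 83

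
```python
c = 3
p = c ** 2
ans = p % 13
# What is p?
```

Trace:
`c = 3` → c = 3
`p = c ** 2` → p = 9
`ans = p % 13` → ans = 9
So p = 9

Answer: 9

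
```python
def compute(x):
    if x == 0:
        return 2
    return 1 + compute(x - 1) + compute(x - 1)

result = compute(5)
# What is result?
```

compute(x) = 1 + 2·compute(x-1), compute(0)=2. Closed form: (2+1)·2^5 - 1 = 95.

Answer: 95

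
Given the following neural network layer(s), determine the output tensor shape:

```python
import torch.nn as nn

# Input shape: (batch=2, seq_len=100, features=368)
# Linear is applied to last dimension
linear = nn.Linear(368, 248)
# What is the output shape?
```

Input: (2, 100, 368) -> Output: (2, 100, 248)

Answer: (2, 100, 248)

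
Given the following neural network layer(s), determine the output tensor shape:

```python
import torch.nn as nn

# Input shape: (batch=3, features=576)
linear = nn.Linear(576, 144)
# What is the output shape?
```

Input: (3, 576) -> Output: (3, 144)

Answer: (3, 144)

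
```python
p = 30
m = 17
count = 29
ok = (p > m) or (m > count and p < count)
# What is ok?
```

Trace:
`p = 30` → p = 30
`m = 17` → m = 17
`count = 29` → count = 29
`ok = (p > m) or (m > count and p < count)` → ok = True
So ok = True

Answer: True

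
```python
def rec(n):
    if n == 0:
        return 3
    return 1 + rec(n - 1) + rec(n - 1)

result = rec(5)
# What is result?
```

rec(n) = 1 + 2·rec(n-1), rec(0)=3. Closed form: (3+1)·2^5 - 1 = 127.

Answer: 127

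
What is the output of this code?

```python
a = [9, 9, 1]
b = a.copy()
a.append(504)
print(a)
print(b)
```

Key concept: list.copy() creates independent copy.
Step by step:
`a = [9, 9, 1]` → a = [9, 9, 1]
`b = a.copy()` → b = [9, 9, 1]
`a.append(504)` → a = [9, 9, 1, 504]
`print(a)` → prints [9, 9, 1, 504]
`print(b)` → prints [9, 9, 1]

Answer:
[9, 9, 1, 504]
[9, 9, 1]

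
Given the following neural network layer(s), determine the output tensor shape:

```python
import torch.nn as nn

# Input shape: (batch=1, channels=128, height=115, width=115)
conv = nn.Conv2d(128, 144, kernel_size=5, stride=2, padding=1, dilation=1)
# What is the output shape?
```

Input: (1, 128, 115, 115) -> Output: (1, 144, 57, 57)

Answer: (1, 144, 57, 57)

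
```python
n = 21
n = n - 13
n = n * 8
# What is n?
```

Trace:
`n = 21` → n = 21
`n = n - 13` → n = 8
`n = n * 8` → n = 64
So n = 64

Answer: 64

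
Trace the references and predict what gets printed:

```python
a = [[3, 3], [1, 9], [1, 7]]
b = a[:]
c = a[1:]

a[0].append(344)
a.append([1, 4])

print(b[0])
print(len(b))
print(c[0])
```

Key concept: slice with nested mutation.
Step by step:
`a = [[3, 3], [1, 9], [1, 7]]` → a = [[3, 3], [1, 9], [1, 7]]
`b = a[:]` → b = [[3, 3], [1, 9], [1, 7]]
`c = a[1:]` → c = [[1, 9], [1, 7]]
`a[0].append(344)` → a = [[3, 3, 344], [1, 9], [1, 7]]; b = [[3, 3, 344], [1, 9], [1, 7]]
`a.append([1, 4])` → a = [[3, 3, 344], [1, 9], [1, 7], [1, 4]]
`print(b[0])` → prints [3, 3, 344]
`print(len(b))` → prints 3
`print(c[0])` → prints [1, 9]

Answer:
[3, 3, 344]
3
[1, 9]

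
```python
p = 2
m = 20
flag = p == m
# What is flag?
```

Trace:
`p = 2` → p = 2
`m = 20` → m = 20
`flag = p == m` → flag = False
So flag = False

Answer: False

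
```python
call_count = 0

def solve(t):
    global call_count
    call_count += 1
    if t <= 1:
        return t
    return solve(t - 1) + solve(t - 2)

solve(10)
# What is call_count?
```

Calls(t) = 1 + Calls(t-1) + Calls(t-2); Calls(0)=Calls(1)=1. For t=10 this gives 177.

Answer: 177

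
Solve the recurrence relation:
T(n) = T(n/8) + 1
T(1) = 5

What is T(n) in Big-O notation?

Each step divides n by 8 and adds 1. After log_8(n) steps we reach T(1)=5. So T(n) = 1·log_8(n) + 5 = O(log n).

Answer: O(log n)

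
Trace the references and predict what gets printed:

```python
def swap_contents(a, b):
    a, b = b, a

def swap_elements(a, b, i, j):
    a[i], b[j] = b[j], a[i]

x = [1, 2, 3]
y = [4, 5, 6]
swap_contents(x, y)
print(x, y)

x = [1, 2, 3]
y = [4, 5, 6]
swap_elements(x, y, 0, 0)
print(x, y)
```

Key concept: parameter rebinding vs mutation.
Step by step:
`x = [1, 2, 3]` → x = [1, 2, 3]
`y = [4, 5, 6]` → y = [4, 5, 6]
`swap_contents(x, y)` → no visible change to tracked variables
`print(x, y)` → prints [1, 2, 3] [4, 5, 6]
`x = [1, 2, 3]` → x = [1, 2, 3]
`y = [4, 5, 6]` → y = [4, 5, 6]
`swap_elements(x, y, 0, 0)` → x = [4, 2, 3]; y = [1, 5, 6]
`print(x, y)` → prints [4, 2, 3] [1, 5, 6]

Answer:
[1, 2, 3] [4, 5, 6]
[4, 2, 3] [1, 5, 6]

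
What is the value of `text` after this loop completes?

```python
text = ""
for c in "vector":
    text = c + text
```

Reverse 'vector'
`text` takes the values: "" → "v" → "ev" → "cev" → "tcev" → "otcev" → "rotcev"

Answer: "rotcev"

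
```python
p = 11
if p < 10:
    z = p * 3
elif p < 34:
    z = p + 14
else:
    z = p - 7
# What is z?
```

Trace:
`p = 11` → p = 11
`if p < 10: ...` → p < 10 is False, p < 34 is True → z = 25
So z = 25

Answer: 25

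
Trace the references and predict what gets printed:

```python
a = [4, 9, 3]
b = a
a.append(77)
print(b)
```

Key concept: basic list aliasing.
Step by step:
`a = [4, 9, 3]` → a = [4, 9, 3]
`b = a` → b = [4, 9, 3] (same object as a)
`a.append(77)` → a = [4, 9, 3, 77] (same object as b); b = [4, 9, 3, 77] (same object as a)
`print(b)` → prints [4, 9, 3, 77]

Answer: [4, 9, 3, 77]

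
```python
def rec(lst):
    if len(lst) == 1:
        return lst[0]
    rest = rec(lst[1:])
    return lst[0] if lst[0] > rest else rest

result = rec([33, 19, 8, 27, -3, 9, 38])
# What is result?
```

Recursive max over [33, 19, 8, 27, -3, 9, 38] = 38

Answer: 38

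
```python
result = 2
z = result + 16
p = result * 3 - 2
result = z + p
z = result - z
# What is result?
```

Trace:
`result = 2` → result = 2
`z = result + 16` → z = 18
`p = result * 3 - 2` → p = 4
`result = z + p` → result = 22
`z = result - z` → z = 4
So result = 22

Answer: 22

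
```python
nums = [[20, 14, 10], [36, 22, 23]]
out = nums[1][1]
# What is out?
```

Trace:
`nums = [[20, 14, 10], [36, 22, 23]]` → nums = [[20, 14, 10], [36, 22, 23]]
`out = nums[1][1]` → out = 22
So out = 22

Answer: 22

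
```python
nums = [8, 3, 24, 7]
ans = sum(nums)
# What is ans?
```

Trace:
`nums = [8, 3, 24, 7]` → nums = [8, 3, 24, 7]
`ans = sum(nums)` → ans = 42
So ans = 42

Answer: 42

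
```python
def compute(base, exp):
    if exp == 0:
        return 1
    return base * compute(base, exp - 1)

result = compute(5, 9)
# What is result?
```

compute(5, 9) = 5 * 5 * 5 * 5 * 5 * 5 * 5 * 5 * 5 = 1953125

Answer: 1953125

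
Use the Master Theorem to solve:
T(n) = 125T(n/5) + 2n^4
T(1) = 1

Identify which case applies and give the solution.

a=125, b=5, f(n)=2n^4. log_5(125) = 3. Since c=4 > 3 and the regularity condition holds (125(n/5)^4 = (125/5^4)n^4 with 125/5^4 < 1), Case 3 applies: T(n) = Θ(f(n)) = O(n^4).

Answer: O(n^4) - Case 3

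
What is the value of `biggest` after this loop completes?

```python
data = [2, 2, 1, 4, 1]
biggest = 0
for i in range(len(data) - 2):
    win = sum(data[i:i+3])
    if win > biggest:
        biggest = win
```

Max sum of 3-element window in [2, 2, 1, 4, 1]
`biggest` takes the values: 0 → 5 → 7

Answer: 7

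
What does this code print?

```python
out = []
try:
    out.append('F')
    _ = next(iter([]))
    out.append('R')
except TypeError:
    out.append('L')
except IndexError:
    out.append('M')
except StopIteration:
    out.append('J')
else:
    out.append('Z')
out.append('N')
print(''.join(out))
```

Execution trace: 'F' (try body) → 'J' (except StopIteration) → 'N' (after the try/except). Output: FJN

Answer: FJN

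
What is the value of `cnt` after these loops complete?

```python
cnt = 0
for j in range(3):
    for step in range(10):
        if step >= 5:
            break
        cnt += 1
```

Inner breaks at 5, outer runs 3 times
`cnt` takes the values: 0 → 1 → 2 → 3 → 4 → 5 → 6 → 7 → 8 → 9 → 10 → 11 → 12 → 13 → 14 → 15

Answer: 15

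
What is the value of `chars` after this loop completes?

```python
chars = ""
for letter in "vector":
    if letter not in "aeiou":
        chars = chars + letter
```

Remove vowels from 'vector'
`chars` takes the values: "" → "v" → "vc" → "vct" → "vctr"

Answer: "vctr"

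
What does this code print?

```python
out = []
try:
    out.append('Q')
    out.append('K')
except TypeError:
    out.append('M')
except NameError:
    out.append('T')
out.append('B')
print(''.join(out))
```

Execution trace: 'Q' (try body) → 'K' (try body, no exception) → 'B' (after the try/except). Output: QKB

Answer: QKB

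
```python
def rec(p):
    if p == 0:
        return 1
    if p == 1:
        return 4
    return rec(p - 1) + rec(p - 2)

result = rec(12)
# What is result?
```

Build up from base cases: rec(0)=1, rec(1)=4, rec(2)=5, rec(3)=9, rec(4)=14, rec(5)=23, rec(6)=37, ..., rec(12)=665

Answer: 665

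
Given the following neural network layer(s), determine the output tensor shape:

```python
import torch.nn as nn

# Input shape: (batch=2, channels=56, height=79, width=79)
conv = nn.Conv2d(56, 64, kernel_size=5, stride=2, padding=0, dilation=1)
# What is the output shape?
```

Input: (2, 56, 79, 79) -> Output: (2, 64, 38, 38)

Answer: (2, 64, 38, 38)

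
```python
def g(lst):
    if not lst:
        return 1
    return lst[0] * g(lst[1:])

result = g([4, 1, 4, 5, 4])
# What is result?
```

Product over [4, 1, 4, 5, 4] = 4 * 1 * 4 * 5 * 4 = 320

Answer: 320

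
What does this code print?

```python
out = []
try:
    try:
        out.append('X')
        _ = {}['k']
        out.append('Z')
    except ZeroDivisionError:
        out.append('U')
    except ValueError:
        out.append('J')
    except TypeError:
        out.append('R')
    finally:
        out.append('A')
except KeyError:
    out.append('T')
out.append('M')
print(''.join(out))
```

Execution trace: 'X' (inner try body) → 'A' (inner finally) → 'T' (outer except KeyError) → 'M' (after the try/except). Output: XATM

Answer: XATM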